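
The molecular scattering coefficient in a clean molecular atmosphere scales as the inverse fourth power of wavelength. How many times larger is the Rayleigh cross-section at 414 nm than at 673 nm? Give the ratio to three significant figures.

Rayleigh scattering ∝ λ⁻⁴, so the ratio of coefficients is the inverse fourth power of the wavelength ratio.
σ(414)/σ(673) = (673/414)⁴ = (1.6256)⁴ = 6.983.

6.98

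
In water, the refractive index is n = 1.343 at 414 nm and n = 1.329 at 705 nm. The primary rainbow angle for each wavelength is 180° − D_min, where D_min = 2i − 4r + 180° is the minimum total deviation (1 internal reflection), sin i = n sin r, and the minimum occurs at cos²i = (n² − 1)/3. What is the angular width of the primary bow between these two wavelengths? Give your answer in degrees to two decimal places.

2.02°

At 414 nm (n = 1.343): cos²i = 0.26788 → i = 58.830°, r = 39.577°, D_min = 139.354°, rainbow angle = 40.646°.
At 705 nm (n = 1.329): cos²i = 0.25541 → i = 59.643°, r = 40.487°, D_min = 137.337°, rainbow angle = 42.663°.
Angular width = |40.646° − 42.663°| = 2.017°.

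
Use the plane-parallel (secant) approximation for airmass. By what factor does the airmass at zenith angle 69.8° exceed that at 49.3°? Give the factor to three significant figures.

X(69.8°)/X(49.3°) = sec 69.8° / sec 49.3° = cos 49.3° / cos 69.8° = 0.6521/0.3453 = 1.8885.

1.89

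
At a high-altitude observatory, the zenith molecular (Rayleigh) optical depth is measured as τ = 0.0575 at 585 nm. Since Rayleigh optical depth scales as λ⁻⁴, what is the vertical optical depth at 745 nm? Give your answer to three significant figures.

τ(745 nm) = τ(585 nm) × (585/745)⁴ = 0.0575 × (0.7852)⁴ = 0.0575 × 0.3802 = 0.0219.

0.0219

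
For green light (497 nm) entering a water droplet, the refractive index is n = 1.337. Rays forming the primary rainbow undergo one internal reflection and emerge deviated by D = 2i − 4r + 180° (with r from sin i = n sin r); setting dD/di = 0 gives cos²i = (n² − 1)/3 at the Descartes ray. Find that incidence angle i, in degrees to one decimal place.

cos²i = (1.337² − 1)/3 = (1.78757 − 1)/3 = 0.26252.
cos i = 0.51237, so i = 59.178°.

59.2°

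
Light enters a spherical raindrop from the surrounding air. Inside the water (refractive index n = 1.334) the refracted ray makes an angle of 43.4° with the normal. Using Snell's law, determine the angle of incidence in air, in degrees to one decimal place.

66.4°

Snell: sin θ_i = n · sin θ_r = 1.334 × sin 43.4° = 1.334 × 0.6871 = 0.9166.
θ_i = arcsin(0.9166) = 66.43°.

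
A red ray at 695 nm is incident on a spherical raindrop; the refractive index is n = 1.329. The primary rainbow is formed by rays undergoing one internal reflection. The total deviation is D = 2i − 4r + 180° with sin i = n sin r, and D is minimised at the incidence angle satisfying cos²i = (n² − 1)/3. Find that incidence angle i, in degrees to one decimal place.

cos²i = (1.329² − 1)/3 = (1.76624 − 1)/3 = 0.25541.
cos i = 0.50538, so i = 59.643°.

59.6°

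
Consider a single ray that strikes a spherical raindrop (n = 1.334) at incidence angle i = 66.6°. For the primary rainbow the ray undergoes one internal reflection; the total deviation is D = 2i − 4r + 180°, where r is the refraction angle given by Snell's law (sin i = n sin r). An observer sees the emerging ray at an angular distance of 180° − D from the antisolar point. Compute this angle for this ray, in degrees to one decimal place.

sin r = sin 66.6° / 1.334 = 0.9178/1.334 = 0.6880; r = 43.47°.
D = 2·66.6° − 4·43.47° + 180° = 133.20° − 173.88° + 180° = 139.32°.
Angle from antisolar point = 180° − D = 40.68°.

40.7°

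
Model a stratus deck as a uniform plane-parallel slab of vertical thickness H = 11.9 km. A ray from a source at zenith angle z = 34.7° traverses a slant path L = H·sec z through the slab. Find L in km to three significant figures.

14.5 km

sec z = 1/cos 34.7° = 1.2163.
L = 11.9 × 1.2163 = 14.474 km.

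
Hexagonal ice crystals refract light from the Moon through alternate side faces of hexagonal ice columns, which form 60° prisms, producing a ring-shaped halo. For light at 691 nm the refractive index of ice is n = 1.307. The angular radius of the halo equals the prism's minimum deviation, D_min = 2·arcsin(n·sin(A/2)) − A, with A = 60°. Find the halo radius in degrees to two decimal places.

n·sin(A/2) = 1.307 × sin 30° = 1.307 × 0.5000 = 0.6535.
D_min = 2·arcsin(0.6535) − 60° = 2 × 40.806° − 60° = 21.612°.

21.61°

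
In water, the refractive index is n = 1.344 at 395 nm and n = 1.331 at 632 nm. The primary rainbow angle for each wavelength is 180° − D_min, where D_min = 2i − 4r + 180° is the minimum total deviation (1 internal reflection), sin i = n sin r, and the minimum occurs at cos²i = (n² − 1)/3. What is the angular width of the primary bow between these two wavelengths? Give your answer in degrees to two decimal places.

1.86°

At 395 nm (n = 1.344): cos²i = 0.26878 → i = 58.772°, r = 39.512°, D_min = 139.495°, rainbow angle = 40.505°.
At 632 nm (n = 1.331): cos²i = 0.25719 → i = 59.527°, r = 40.356°, D_min = 137.630°, rainbow angle = 42.370°.
Angular width = |40.505° − 42.370°| = 1.865°.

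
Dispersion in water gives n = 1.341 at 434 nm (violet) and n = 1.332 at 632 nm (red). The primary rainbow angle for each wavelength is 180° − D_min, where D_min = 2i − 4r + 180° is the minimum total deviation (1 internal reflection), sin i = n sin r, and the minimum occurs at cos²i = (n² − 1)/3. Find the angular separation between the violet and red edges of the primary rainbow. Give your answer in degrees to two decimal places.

At 434 nm (n = 1.341): cos²i = 0.26609 → i = 58.946°, r = 39.705°, D_min = 139.071°, rainbow angle = 40.929°.
At 632 nm (n = 1.332): cos²i = 0.25807 → i = 59.469°, r = 40.290°, D_min = 137.776°, rainbow angle = 42.224°.
Angular width = |40.929° − 42.224°| = 1.295°.

1.29°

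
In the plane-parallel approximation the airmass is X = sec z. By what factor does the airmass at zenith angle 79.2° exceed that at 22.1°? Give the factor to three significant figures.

X(79.2°)/X(22.1°) = sec 79.2° / sec 22.1° = cos 22.1° / cos 79.2° = 0.9265/0.1874 = 4.9446.

4.94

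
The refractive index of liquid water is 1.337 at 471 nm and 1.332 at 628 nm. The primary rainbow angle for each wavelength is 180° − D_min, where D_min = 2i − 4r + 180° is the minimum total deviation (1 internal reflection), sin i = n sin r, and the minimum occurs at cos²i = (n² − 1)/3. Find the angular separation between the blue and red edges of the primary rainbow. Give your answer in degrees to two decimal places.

0.72°

At 471 nm (n = 1.337): cos²i = 0.26252 → i = 59.178°, r = 39.964°, D_min = 138.500°, rainbow angle = 41.500°.
At 628 nm (n = 1.332): cos²i = 0.25807 → i = 59.469°, r = 40.290°, D_min = 137.776°, rainbow angle = 42.224°.
Angular width = |41.500° − 42.224°| = 0.724°.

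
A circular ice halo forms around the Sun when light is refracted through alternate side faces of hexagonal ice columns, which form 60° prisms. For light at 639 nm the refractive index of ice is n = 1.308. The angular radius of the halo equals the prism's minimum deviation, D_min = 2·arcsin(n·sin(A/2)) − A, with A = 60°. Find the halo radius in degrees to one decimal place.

21.7°

n·sin(A/2) = 1.308 × sin 30° = 1.308 × 0.5000 = 0.6540.
D_min = 2·arcsin(0.6540) − 60° = 2 × 40.844° − 60° = 21.688°.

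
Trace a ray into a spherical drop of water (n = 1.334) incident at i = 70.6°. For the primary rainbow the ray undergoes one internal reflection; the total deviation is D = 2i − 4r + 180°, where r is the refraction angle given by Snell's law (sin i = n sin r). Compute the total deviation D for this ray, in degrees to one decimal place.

141.2°

sin r = sin 70.6° / 1.334 = 0.9432/1.334 = 0.7071; r = 45.00°.
D = 2·70.6° − 4·45.00° + 180° = 141.20° − 179.99° + 180° = 141.21°.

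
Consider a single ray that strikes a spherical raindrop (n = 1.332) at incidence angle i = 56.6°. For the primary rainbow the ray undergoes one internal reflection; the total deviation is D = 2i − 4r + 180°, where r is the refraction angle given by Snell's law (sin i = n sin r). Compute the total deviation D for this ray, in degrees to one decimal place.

138.0°

sin r = sin 56.6° / 1.332 = 0.8348/1.332 = 0.6268; r = 38.81°.
D = 2·56.6° − 4·38.81° + 180° = 113.20° − 155.25° + 180° = 137.95°.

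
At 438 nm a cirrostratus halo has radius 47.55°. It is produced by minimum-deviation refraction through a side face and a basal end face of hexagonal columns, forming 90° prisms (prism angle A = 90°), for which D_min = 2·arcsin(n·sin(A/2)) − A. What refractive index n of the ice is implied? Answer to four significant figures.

1.318

Rearranging: n = sin((D_min + A)/2) / sin(A/2).
(D_min + A)/2 = (47.55° + 90°)/2 = 68.775°.
n = sin 68.775° / sin 45° = 0.9322 / 0.7071 = 1.3183.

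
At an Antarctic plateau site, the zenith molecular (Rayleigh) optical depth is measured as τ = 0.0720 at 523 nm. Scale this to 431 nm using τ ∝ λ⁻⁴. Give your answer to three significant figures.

0.156

τ(431 nm) = τ(523 nm) × (523/431)⁴ = 0.0720 × (1.2135)⁴ = 0.0720 × 2.1682 = 0.1561.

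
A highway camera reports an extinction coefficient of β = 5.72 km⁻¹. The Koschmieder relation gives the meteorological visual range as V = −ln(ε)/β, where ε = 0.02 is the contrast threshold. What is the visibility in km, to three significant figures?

0.684 km

V = −ln(0.02) / 5.72 = 3.912 / 5.72 = 0.6839 km.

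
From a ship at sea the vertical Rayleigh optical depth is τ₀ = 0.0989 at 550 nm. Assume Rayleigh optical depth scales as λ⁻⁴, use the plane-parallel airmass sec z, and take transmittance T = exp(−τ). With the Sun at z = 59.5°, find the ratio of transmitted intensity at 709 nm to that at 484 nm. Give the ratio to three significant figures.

1.29

Airmass: sec 59.5° = 1.9703.
τ(709 nm) = 0.0989 × (550/709)⁴ × 1.9703 = 0.0989 × 0.3621 × 1.9703 = 0.0706.
τ(484 nm) = 0.0989 × (550/484)⁴ × 1.9703 = 0.0989 × 1.6675 × 1.9703 = 0.3249.
T(709)/T(484) = exp(τ_B − τ_A) = exp(0.2544) = 1.2896.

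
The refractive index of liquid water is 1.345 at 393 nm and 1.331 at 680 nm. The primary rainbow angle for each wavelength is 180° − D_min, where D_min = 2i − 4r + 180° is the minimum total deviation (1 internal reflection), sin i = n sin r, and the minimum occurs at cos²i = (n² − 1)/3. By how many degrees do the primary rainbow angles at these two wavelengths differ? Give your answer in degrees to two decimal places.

At 393 nm (n = 1.345): cos²i = 0.26967 → i = 58.715°, r = 39.448°, D_min = 139.635°, rainbow angle = 40.365°.
At 680 nm (n = 1.331): cos²i = 0.25719 → i = 59.527°, r = 40.356°, D_min = 137.630°, rainbow angle = 42.370°.
Angular width = |40.365° − 42.370°| = 2.005°.

2.01°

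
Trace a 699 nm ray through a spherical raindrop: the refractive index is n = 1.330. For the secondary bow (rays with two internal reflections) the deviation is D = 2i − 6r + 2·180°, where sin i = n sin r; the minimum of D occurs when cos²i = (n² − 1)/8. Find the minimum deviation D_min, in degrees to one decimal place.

cos²i = (1.76890 − 1)/8 = 0.09611; i = arccos(0.31002) = 71.940°.
sin r = sin 71.940°/1.330 = 0.71483; r = 45.630°.
D_min = 2·71.940° − 6·45.630° + 360° = 230.101°.

230.1°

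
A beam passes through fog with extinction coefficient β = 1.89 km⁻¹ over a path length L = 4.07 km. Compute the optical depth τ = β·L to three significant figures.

7.69

τ = β·L = 1.89 × 4.07 = 7.6923.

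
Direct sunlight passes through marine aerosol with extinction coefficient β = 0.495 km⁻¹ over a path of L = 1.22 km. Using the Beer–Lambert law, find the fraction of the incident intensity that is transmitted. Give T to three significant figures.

0.547

τ = β·L = 0.495 × 1.22 = 0.6039.
T = exp(−0.6039) = 0.5467.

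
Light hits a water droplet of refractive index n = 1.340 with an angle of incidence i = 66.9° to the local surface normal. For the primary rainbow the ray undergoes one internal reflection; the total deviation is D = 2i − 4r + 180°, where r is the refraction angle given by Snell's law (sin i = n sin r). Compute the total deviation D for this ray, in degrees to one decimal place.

140.4°

sin r = sin 66.9° / 1.340 = 0.9198/1.340 = 0.6864; r = 43.35°.
D = 2·66.9° − 4·43.35° + 180° = 133.80° − 173.39° + 180° = 140.41°.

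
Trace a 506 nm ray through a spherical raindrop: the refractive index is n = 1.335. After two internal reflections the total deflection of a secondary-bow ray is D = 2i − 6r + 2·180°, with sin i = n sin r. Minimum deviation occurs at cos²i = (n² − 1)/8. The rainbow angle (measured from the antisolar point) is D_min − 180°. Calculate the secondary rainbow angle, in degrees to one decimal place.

cos²i = (1.78222 − 1)/8 = 0.09778; i = arccos(0.31269) = 71.778°.
sin r = sin 71.778°/1.335 = 0.71150; r = 45.357°.
D_min = 2·71.778° − 6·45.357° + 360° = 231.414°.
Rainbow angle = D_min − 180° = 51.414°.

51.4°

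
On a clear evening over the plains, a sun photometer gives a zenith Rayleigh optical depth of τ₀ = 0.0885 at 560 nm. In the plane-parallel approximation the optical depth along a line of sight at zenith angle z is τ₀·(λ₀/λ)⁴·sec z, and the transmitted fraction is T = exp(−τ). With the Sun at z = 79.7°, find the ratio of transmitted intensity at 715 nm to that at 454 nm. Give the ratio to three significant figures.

2.61

Airmass: sec 79.7° = 5.5928.
τ(715 nm) = 0.0885 × (560/715)⁴ × 5.5928 = 0.0885 × 0.3763 × 5.5928 = 0.1863.
τ(454 nm) = 0.0885 × (560/454)⁴ × 5.5928 = 0.0885 × 2.3149 × 5.5928 = 1.1458.
T(715)/T(454) = exp(τ_B − τ_A) = exp(0.9595) = 2.6105.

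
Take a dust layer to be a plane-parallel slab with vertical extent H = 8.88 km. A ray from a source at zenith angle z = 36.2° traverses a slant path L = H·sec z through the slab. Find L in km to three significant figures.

11.0 km

sec z = 1/cos 36.2° = 1.2392.
L = 8.88 × 1.2392 = 11.004 km.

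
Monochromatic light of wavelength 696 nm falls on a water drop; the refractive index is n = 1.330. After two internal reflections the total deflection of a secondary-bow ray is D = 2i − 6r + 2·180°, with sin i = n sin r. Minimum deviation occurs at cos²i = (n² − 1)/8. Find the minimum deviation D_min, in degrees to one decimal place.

cos²i = (1.76890 − 1)/8 = 0.09611; i = arccos(0.31002) = 71.940°.
sin r = sin 71.940°/1.330 = 0.71483; r = 45.630°.
D_min = 2·71.940° − 6·45.630° + 360° = 230.101°.

230.1°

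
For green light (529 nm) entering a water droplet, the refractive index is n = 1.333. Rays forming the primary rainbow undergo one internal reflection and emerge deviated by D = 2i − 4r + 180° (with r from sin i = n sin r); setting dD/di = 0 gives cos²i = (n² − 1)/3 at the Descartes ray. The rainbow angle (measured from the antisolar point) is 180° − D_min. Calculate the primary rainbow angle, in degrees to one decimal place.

42.1°

cos²i = (1.77689 − 1)/3 = 0.25896; i = arccos(0.50888) = 59.410°.
sin r = sin 59.410°/1.333 = 0.64579; r = 40.225°.
D_min = 2·59.410° − 4·40.225° + 180° = 137.922°.
Rainbow angle = 180° − D_min = 42.078°.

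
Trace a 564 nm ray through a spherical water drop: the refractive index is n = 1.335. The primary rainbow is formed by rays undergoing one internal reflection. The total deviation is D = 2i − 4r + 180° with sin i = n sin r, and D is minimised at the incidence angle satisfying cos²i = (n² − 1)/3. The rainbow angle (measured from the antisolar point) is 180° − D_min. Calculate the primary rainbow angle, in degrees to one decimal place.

cos²i = (1.78222 − 1)/3 = 0.26074; i = arccos(0.51063) = 59.294°.
sin r = sin 59.294°/1.335 = 0.64405; r = 40.094°.
D_min = 2·59.294° − 4·40.094° + 180° = 138.212°.
Rainbow angle = 180° − D_min = 41.788°.

41.8°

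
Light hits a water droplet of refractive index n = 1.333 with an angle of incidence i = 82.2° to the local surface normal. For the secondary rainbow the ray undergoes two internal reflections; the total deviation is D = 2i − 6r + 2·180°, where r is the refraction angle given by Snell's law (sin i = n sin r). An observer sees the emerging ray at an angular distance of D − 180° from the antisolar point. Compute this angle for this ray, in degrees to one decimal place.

sin r = sin 82.2° / 1.333 = 0.9907/1.333 = 0.7432; r = 48.01°.
D = 2·82.2° − 6·48.01° + 2·180° = 164.40° − 288.05° + 360° = 236.35°.
Angle from antisolar point = D − 180° = 56.35°.

56.3°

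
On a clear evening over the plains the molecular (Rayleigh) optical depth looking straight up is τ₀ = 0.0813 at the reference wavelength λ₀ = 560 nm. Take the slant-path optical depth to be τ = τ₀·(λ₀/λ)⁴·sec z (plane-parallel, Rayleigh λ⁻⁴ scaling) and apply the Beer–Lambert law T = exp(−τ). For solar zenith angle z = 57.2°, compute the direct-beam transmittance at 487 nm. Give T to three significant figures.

sec 57.2° = 1.8460.
τ = 0.0813 × (560/487)⁴ × 1.8460 = 0.0813 × 1.7484 × 1.8460 = 0.2624.
T = exp(−0.2624) = 0.7692.

0.769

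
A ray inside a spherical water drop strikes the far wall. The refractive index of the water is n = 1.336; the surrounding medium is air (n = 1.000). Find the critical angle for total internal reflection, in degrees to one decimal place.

48.5°

sin θ_c = n_air / n = 1.000 / 1.336 = 0.7485.
θ_c = arcsin(0.7485) = 48.46°.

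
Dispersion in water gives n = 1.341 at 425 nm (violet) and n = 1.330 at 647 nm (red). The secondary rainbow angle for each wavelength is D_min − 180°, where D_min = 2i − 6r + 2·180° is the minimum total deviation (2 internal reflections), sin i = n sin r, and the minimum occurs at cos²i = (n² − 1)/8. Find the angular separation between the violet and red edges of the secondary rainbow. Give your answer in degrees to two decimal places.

At 425 nm (n = 1.341): cos²i = 0.09979 → i = 71.586°, r = 45.034°, D_min = 232.966°, rainbow angle = 52.966°.
At 647 nm (n = 1.330): cos²i = 0.09611 → i = 71.940°, r = 45.630°, D_min = 230.101°, rainbow angle = 50.101°.
Angular width = |52.966° − 50.101°| = 2.865°.

2.86°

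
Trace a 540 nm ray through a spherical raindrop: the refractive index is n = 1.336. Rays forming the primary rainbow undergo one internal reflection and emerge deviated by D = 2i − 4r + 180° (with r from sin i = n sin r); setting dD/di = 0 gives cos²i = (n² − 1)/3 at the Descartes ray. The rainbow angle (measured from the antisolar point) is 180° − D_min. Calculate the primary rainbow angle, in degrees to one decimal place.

cos²i = (1.78490 − 1)/3 = 0.26163; i = arccos(0.51150) = 59.236°.
sin r = sin 59.236°/1.336 = 0.64318; r = 40.029°.
D_min = 2·59.236° − 4·40.029° + 180° = 138.356°.
Rainbow angle = 180° − D_min = 41.644°.

41.6°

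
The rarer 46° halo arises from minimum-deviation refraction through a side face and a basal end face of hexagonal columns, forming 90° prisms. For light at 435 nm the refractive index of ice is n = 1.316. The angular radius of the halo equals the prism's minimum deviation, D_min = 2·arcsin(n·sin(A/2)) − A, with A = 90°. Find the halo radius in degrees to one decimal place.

47.0°

n·sin(A/2) = 1.316 × sin 45° = 1.316 × 0.7071 = 0.9306.
D_min = 2·arcsin(0.9306) − 90° = 2 × 68.521° − 90° = 47.042°.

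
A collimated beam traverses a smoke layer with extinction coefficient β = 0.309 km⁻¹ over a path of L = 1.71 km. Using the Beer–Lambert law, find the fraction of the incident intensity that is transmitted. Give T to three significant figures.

0.590

τ = β·L = 0.309 × 1.71 = 0.5284.
T = exp(−0.5284) = 0.5896.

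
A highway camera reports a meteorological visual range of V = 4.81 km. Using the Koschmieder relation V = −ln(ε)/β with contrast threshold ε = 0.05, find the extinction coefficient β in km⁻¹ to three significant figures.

0.623 km⁻¹

β = −ln(0.05) / V = 2.996 / 4.81 = 0.6228 km⁻¹.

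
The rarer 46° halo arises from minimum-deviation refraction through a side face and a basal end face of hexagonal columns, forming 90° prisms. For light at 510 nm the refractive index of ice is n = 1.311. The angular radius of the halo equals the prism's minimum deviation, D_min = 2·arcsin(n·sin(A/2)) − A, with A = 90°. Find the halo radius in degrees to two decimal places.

45.95°

n·sin(A/2) = 1.311 × sin 45° = 1.311 × 0.7071 = 0.9270.
D_min = 2·arcsin(0.9270) − 90° = 2 × 67.974° − 90° = 45.949°.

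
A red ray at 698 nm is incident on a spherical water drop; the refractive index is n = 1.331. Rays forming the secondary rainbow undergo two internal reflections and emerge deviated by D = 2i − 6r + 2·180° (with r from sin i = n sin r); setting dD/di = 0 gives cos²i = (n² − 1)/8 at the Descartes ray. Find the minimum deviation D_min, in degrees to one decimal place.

230.4°

cos²i = (1.77156 − 1)/8 = 0.09645; i = arccos(0.31056) = 71.907°.
sin r = sin 71.907°/1.331 = 0.71417; r = 45.575°.
D_min = 2·71.907° − 6·45.575° + 360° = 230.365°.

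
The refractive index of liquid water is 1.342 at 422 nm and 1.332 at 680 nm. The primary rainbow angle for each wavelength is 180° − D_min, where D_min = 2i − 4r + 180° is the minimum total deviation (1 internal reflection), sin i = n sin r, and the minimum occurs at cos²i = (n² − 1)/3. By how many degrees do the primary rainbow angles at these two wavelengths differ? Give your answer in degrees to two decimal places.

1.44°

At 422 nm (n = 1.342): cos²i = 0.26699 → i = 58.888°, r = 39.641°, D_min = 139.213°, rainbow angle = 40.787°.
At 680 nm (n = 1.332): cos²i = 0.25807 → i = 59.469°, r = 40.290°, D_min = 137.776°, rainbow angle = 42.224°.
Angular width = |40.787° − 42.224°| = 1.437°.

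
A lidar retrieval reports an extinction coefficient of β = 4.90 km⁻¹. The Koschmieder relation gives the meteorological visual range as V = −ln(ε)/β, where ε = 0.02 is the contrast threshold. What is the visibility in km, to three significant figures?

0.798 km

V = −ln(0.02) / 4.90 = 3.912 / 4.90 = 0.7984 km.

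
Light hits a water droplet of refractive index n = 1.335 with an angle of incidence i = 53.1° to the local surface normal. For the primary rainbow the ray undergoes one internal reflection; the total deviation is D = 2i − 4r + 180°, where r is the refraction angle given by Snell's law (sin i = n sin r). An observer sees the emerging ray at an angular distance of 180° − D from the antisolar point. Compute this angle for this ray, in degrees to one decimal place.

sin r = sin 53.1° / 1.335 = 0.7997/1.335 = 0.5990; r = 36.80°.
D = 2·53.1° − 4·36.80° + 180° = 106.20° − 147.20° + 180° = 139.00°.
Angle from antisolar point = 180° − D = 41.00°.

41.0°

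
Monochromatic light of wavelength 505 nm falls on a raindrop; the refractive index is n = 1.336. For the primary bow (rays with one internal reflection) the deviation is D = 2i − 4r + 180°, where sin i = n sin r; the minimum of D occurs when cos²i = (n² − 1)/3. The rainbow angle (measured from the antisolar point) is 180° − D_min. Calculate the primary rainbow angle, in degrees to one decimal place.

41.6°

cos²i = (1.78490 − 1)/3 = 0.26163; i = arccos(0.51150) = 59.236°.
sin r = sin 59.236°/1.336 = 0.64318; r = 40.029°.
D_min = 2·59.236° − 4·40.029° + 180° = 138.356°.
Rainbow angle = 180° − D_min = 41.644°.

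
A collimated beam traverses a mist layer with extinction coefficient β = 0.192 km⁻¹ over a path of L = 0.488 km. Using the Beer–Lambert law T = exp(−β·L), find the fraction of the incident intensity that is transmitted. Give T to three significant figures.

0.911

τ = β·L = 0.192 × 0.488 = 0.0937.
T = exp(−0.0937) = 0.9106.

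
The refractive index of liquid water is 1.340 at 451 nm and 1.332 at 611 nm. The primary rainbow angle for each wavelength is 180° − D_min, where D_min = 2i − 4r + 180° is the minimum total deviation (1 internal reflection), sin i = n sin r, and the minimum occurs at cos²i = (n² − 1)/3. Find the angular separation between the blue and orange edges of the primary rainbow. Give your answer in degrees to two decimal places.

1.15°

At 451 nm (n = 1.340): cos²i = 0.26520 → i = 59.004°, r = 39.770°, D_min = 138.929°, rainbow angle = 41.071°.
At 611 nm (n = 1.332): cos²i = 0.25807 → i = 59.469°, r = 40.290°, D_min = 137.776°, rainbow angle = 42.224°.
Angular width = |41.071° − 42.224°| = 1.153°.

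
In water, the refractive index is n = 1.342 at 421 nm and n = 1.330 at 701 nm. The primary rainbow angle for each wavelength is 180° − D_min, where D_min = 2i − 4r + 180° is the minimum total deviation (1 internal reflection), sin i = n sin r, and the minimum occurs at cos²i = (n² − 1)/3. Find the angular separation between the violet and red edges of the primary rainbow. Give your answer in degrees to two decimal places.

1.73°

At 421 nm (n = 1.342): cos²i = 0.26699 → i = 58.888°, r = 39.641°, D_min = 139.213°, rainbow angle = 40.787°.
At 701 nm (n = 1.330): cos²i = 0.25630 → i = 59.585°, r = 40.422°, D_min = 137.484°, rainbow angle = 42.516°.
Angular width = |40.787° − 42.516°| = 1.729°.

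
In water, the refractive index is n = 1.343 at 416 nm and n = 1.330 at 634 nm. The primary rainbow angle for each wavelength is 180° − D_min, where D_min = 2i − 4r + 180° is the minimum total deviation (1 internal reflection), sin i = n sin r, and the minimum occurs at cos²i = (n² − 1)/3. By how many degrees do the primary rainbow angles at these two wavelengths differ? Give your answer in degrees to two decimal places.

At 416 nm (n = 1.343): cos²i = 0.26788 → i = 58.830°, r = 39.577°, D_min = 139.354°, rainbow angle = 40.646°.
At 634 nm (n = 1.330): cos²i = 0.25630 → i = 59.585°, r = 40.422°, D_min = 137.484°, rainbow angle = 42.516°.
Angular width = |40.646° − 42.516°| = 1.871°.

1.87°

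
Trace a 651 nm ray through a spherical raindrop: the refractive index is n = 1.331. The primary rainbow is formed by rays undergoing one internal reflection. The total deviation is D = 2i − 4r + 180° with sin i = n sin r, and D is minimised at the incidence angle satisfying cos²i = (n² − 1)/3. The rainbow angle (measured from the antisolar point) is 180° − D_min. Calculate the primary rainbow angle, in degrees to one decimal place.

cos²i = (1.77156 − 1)/3 = 0.25719; i = arccos(0.50714) = 59.527°.
sin r = sin 59.527°/1.331 = 0.64753; r = 40.356°.
D_min = 2·59.527° − 4·40.356° + 180° = 137.630°.
Rainbow angle = 180° − D_min = 42.370°.

42.4°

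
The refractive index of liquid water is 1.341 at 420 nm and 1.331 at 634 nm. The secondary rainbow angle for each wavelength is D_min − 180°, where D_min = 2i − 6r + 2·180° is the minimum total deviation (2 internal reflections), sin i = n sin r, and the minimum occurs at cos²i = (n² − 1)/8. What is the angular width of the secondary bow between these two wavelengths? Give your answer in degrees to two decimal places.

At 420 nm (n = 1.341): cos²i = 0.09979 → i = 71.586°, r = 45.034°, D_min = 232.966°, rainbow angle = 52.966°.
At 634 nm (n = 1.331): cos²i = 0.09645 → i = 71.907°, r = 45.575°, D_min = 230.365°, rainbow angle = 50.365°.
Angular width = |52.966° − 50.365°| = 2.601°.

2.60°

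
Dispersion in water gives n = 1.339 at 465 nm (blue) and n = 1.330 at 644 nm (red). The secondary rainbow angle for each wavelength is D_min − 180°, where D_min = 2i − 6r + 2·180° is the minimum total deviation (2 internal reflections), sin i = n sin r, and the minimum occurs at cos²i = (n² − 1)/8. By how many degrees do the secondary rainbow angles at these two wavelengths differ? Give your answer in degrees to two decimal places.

2.35°

At 465 nm (n = 1.339): cos²i = 0.09912 → i = 71.650°, r = 45.141°, D_min = 232.451°, rainbow angle = 52.451°.
At 644 nm (n = 1.330): cos²i = 0.09611 → i = 71.940°, r = 45.630°, D_min = 230.101°, rainbow angle = 50.101°.
Angular width = |52.451° − 50.101°| = 2.350°.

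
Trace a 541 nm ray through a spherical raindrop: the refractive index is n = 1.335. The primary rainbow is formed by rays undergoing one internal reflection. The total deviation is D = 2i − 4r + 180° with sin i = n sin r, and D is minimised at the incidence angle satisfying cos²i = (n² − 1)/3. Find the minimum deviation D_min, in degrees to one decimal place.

cos²i = (1.78222 − 1)/3 = 0.26074; i = arccos(0.51063) = 59.294°.
sin r = sin 59.294°/1.335 = 0.64405; r = 40.094°.
D_min = 2·59.294° − 4·40.094° + 180° = 138.212°.

138.2°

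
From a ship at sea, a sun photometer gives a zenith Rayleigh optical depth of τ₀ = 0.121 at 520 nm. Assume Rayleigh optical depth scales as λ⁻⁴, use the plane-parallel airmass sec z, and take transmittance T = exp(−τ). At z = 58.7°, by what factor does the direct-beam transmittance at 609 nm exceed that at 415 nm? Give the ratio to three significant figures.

1.57

Airmass: sec 58.7° = 1.9249.
τ(609 nm) = 0.121 × (520/609)⁴ × 1.9249 = 0.121 × 0.5316 × 1.9249 = 0.1238.
τ(415 nm) = 0.121 × (520/415)⁴ × 1.9249 = 0.121 × 2.4650 × 1.9249 = 0.5741.
T(609)/T(415) = exp(τ_B − τ_A) = exp(0.4503) = 1.5688.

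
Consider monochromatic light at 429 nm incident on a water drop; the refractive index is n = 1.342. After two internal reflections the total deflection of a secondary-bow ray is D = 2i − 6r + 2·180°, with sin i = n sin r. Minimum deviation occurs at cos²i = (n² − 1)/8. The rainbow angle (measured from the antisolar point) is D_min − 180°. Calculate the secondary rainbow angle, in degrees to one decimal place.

cos²i = (1.80096 − 1)/8 = 0.10012; i = arccos(0.31642) = 71.554°.
sin r = sin 71.554°/1.342 = 0.70687; r = 44.981°.
D_min = 2·71.554° − 6·44.981° + 360° = 233.222°.
Rainbow angle = D_min − 180° = 53.222°.

53.2°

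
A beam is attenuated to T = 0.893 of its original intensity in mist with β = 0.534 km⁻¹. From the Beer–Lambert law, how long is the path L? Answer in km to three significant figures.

Beer–Lambert: T = exp(−βL) ⇒ L = −ln(T)/β = −ln(0.893)/0.534 = 0.1132/0.534 = 0.2119 km.

0.212 km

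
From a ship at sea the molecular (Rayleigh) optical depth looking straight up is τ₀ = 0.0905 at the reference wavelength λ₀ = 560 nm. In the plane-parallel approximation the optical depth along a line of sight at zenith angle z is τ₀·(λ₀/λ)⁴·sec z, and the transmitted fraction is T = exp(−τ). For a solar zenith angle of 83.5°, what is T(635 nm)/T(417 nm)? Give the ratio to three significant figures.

Airmass: sec 83.5° = 8.8337.
τ(635 nm) = 0.0905 × (560/635)⁴ × 8.8337 = 0.0905 × 0.6049 × 8.8337 = 0.4836.
τ(417 nm) = 0.0905 × (560/417)⁴ × 8.8337 = 0.0905 × 3.2524 × 8.8337 = 2.6001.
T(635)/T(417) = exp(τ_B − τ_A) = exp(2.1166) = 8.3028.

8.30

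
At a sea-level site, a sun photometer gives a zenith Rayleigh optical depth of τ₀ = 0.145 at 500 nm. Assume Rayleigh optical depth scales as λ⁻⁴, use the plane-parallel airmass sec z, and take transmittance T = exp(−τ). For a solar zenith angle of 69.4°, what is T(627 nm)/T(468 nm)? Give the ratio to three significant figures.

1.45

Airmass: sec 69.4° = 2.8422.
τ(627 nm) = 0.145 × (500/627)⁴ × 2.8422 = 0.145 × 0.4044 × 2.8422 = 0.1667.
τ(468 nm) = 0.145 × (500/468)⁴ × 2.8422 = 0.145 × 1.3029 × 2.8422 = 0.5369.
T(627)/T(468) = exp(τ_B − τ_A) = exp(0.3703) = 1.4481.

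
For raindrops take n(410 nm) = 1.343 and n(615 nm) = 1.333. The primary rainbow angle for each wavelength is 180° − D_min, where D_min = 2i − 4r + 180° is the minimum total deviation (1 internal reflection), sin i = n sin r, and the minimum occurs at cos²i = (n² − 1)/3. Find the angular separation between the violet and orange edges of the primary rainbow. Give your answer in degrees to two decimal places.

At 410 nm (n = 1.343): cos²i = 0.26788 → i = 58.830°, r = 39.577°, D_min = 139.354°, rainbow angle = 40.646°.
At 615 nm (n = 1.333): cos²i = 0.25896 → i = 59.410°, r = 40.225°, D_min = 137.922°, rainbow angle = 42.078°.
Angular width = |40.646° − 42.078°| = 1.432°.

1.43°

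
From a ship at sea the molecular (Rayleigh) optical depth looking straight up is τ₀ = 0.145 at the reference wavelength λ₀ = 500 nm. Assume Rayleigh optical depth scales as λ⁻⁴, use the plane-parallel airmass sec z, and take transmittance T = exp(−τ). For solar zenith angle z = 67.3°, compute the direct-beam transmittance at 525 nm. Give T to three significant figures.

sec 67.3° = 2.5913.
τ = 0.145 × (500/525)⁴ × 2.5913 = 0.145 × 0.8227 × 2.5913 = 0.3091.
T = exp(−0.3091) = 0.7341.

0.734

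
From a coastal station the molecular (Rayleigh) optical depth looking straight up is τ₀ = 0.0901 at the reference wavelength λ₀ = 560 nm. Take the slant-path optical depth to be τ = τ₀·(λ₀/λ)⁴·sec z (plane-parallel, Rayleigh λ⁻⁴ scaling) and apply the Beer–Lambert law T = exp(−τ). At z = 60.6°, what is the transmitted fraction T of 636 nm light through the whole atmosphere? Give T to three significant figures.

0.896

sec 60.6° = 2.0371.
τ = 0.0901 × (560/636)⁴ × 2.0371 = 0.0901 × 0.6011 × 2.0371 = 0.1103.
T = exp(−0.1103) = 0.8955.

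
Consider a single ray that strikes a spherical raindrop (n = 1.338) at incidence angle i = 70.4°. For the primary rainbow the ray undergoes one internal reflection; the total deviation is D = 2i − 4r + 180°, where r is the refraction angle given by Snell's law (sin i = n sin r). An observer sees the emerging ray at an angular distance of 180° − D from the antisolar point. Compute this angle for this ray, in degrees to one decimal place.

38.2°

sin r = sin 70.4° / 1.338 = 0.9421/1.338 = 0.7041; r = 44.76°.
D = 2·70.4° − 4·44.76° + 180° = 140.80° − 179.02° + 180° = 141.78°.
Angle from antisolar point = 180° − D = 38.22°.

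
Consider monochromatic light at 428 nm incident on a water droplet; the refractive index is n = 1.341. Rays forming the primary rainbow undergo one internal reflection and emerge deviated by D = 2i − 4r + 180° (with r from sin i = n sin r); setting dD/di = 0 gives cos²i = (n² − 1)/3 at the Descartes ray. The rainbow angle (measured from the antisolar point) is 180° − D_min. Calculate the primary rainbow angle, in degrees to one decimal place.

40.9°

cos²i = (1.79828 − 1)/3 = 0.26609; i = arccos(0.51584) = 58.946°.
sin r = sin 58.946°/1.341 = 0.63884; r = 39.705°.
D_min = 2·58.946° − 4·39.705° + 180° = 139.071°.
Rainbow angle = 180° − D_min = 40.929°.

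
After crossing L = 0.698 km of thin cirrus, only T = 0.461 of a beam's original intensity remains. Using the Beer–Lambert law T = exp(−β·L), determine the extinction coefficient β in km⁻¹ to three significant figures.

Beer–Lambert: T = exp(−βL) ⇒ β = −ln(T)/L = −ln(0.461)/0.698 = 0.7744/0.698 = 1.109 km⁻¹.

1.11 km⁻¹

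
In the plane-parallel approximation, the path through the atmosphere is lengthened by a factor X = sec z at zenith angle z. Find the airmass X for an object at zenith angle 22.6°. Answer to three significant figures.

1.08

X = sec z = 1/cos 22.6° = 1/0.9232 = 1.0832.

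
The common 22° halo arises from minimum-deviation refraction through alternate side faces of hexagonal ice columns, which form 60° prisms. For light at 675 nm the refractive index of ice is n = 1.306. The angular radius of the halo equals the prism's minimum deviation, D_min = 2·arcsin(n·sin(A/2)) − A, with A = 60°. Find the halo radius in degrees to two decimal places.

21.54°

n·sin(A/2) = 1.306 × sin 30° = 1.306 × 0.5000 = 0.6530.
D_min = 2·arcsin(0.6530) − 60° = 2 × 40.768° − 60° = 21.536°.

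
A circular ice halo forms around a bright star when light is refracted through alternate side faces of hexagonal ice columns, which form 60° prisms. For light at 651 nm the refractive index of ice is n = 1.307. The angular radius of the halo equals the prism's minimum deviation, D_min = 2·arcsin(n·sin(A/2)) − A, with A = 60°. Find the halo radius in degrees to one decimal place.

21.6°

n·sin(A/2) = 1.307 × sin 30° = 1.307 × 0.5000 = 0.6535.
D_min = 2·arcsin(0.6535) − 60° = 2 × 40.806° − 60° = 21.612°.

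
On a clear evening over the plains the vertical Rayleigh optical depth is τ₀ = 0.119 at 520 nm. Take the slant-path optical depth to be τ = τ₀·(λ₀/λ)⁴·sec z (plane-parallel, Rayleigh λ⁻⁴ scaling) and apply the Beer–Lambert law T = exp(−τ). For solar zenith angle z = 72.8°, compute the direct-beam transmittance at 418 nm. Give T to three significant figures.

0.381

sec 72.8° = 3.3817.
τ = 0.119 × (520/418)⁴ × 3.3817 = 0.119 × 2.3950 × 3.3817 = 0.9638.
T = exp(−0.9638) = 0.3814.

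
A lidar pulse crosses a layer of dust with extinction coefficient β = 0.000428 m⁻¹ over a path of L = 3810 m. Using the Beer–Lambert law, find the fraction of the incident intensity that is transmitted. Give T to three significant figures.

τ = β·L = 0.000428 × 3810 = 1.6307.
T = exp(−1.6307) = 0.1958.

0.196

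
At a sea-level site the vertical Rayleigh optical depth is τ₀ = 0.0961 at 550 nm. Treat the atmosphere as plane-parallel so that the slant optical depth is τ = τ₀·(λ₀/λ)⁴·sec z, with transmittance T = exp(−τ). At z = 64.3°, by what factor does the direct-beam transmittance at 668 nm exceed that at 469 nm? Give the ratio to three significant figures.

1.37

Airmass: sec 64.3° = 2.3060.
τ(668 nm) = 0.0961 × (550/668)⁴ × 2.3060 = 0.0961 × 0.4596 × 2.3060 = 0.1018.
τ(469 nm) = 0.0961 × (550/469)⁴ × 2.3060 = 0.0961 × 1.8913 × 2.3060 = 0.4191.
T(668)/T(469) = exp(τ_B − τ_A) = exp(0.3173) = 1.3734.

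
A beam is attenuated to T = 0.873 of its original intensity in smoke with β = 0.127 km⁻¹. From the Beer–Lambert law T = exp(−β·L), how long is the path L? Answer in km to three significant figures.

Beer–Lambert: T = exp(−βL) ⇒ L = −ln(T)/β = −ln(0.873)/0.127 = 0.1358/0.127 = 1.069 km.

1.07 km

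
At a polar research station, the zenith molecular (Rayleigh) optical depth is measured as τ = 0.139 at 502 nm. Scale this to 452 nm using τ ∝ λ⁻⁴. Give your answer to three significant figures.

0.211

τ(452 nm) = τ(502 nm) × (502/452)⁴ = 0.139 × (1.1106)⁴ = 0.139 × 1.5215 = 0.2115.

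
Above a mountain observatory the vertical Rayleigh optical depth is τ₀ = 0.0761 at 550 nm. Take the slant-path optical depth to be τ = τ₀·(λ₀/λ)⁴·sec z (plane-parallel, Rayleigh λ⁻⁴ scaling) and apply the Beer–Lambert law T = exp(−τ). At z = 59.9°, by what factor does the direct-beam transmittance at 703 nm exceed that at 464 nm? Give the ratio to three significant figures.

Airmass: sec 59.9° = 1.9940.
τ(703 nm) = 0.0761 × (550/703)⁴ × 1.9940 = 0.0761 × 0.3747 × 1.9940 = 0.0569.
τ(464 nm) = 0.0761 × (550/464)⁴ × 1.9940 = 0.0761 × 1.9741 × 1.9940 = 0.2996.
T(703)/T(464) = exp(τ_B − τ_A) = exp(0.2427) = 1.2747.

1.27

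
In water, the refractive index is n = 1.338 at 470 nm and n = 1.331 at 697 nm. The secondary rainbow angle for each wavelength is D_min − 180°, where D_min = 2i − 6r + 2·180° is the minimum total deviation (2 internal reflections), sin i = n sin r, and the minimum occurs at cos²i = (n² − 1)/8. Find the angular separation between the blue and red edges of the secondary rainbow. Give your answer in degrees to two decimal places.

At 470 nm (n = 1.338): cos²i = 0.09878 → i = 71.682°, r = 45.195°, D_min = 232.193°, rainbow angle = 52.193°.
At 697 nm (n = 1.331): cos²i = 0.09645 → i = 71.907°, r = 45.575°, D_min = 230.365°, rainbow angle = 50.365°.
Angular width = |52.193° − 50.365°| = 1.828°.

1.83°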